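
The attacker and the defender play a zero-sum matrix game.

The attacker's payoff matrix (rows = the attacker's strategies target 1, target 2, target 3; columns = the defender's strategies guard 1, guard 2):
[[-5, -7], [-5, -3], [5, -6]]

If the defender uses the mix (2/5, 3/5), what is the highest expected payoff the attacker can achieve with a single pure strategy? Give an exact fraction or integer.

-8/5

target 1: (-5)·(2/5) + (-7)·(3/5) = -31/5.
target 2: (-5)·(2/5) + (-3)·(3/5) = -19/5.
target 3: (5)·(2/5) + (-6)·(3/5) = -8/5.
The best pure response is target 3 with expected payoff -8/5.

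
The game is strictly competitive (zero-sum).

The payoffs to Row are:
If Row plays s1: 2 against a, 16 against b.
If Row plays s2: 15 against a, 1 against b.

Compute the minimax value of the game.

Row minima are 2 and 1, so Row's maximin is 2; column maxima are 15 and 16, so Column's minimax is 15. These differ, so the equilibrium is in mixed strategies.
Let Row play s1 with probability p. Column is indifferent when 2p + 15(1−p) = 16p + (1−p), giving p = 1/2.
Let Column play a with probability q. Row is indifferent when 2q + 16(1−q) = 15q + (1−q), giving q = 15/28.
The value is 2·(15/28) + (16)·(13/28) = 17/2.

17/2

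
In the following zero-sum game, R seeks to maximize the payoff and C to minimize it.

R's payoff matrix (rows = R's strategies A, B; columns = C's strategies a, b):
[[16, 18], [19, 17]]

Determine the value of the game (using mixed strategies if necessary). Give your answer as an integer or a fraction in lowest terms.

Row minima are 16 and 17, so R's maximin is 17; column maxima are 19 and 18, so C's minimax is 18. These differ, so the equilibrium is in mixed strategies.
Let R play A with probability p. C is indifferent when 16p + 19(1−p) = 18p + 17(1−p), giving p = 1/2.
Let C play a with probability q. R is indifferent when 16q + 18(1−q) = 19q + 17(1−q), giving q = 1/4.
The value is 16·(1/4) + (18)·(3/4) = 35/2.

35/2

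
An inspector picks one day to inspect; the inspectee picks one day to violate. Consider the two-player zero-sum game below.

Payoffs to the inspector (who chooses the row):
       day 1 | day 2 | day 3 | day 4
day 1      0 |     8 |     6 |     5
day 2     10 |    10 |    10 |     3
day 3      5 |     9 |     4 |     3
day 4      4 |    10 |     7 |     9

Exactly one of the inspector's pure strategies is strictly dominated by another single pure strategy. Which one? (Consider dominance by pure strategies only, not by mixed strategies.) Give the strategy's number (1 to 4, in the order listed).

1

Compare day 1 with day 4: 4 > 0, 10 > 8, 7 > 6, 9 > 5.
So day 4 strictly dominates day 1 for the inspector; day 1 is strictly dominated.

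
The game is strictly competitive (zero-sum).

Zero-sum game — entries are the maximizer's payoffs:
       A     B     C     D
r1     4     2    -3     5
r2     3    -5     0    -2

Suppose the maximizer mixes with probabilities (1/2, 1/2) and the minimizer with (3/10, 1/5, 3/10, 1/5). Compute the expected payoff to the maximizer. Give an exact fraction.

Against (3/10, 1/5, 3/10, 1/5), each row's expected payoff is r1: 17/10; r2: -1/2.
Taking the (1/2, 1/2)-weighted average: (1/2)·(17/10) + (1/2)·(-1/2) = 3/5.

3/5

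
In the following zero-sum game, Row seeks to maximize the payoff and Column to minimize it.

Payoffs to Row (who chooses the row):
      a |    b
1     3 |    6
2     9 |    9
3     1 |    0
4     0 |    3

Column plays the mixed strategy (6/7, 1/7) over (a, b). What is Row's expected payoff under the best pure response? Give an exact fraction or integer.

9

1: (3)·(6/7) + (6)·(1/7) = 24/7.
2: (9)·(6/7) + (9)·(1/7) = 9.
3: (1)·(6/7) + (0)·(1/7) = 6/7.
4: (0)·(6/7) + (3)·(1/7) = 3/7.
The best pure response is 2 with expected payoff 9.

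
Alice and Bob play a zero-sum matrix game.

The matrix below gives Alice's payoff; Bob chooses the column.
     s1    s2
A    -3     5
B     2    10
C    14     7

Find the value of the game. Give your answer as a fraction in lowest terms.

Row A is strictly dominated by row B, so Alice never plays it.
The remaining 2×2 game on (B, C) × (s1, s2) has no saddle point. Let Alice play B with probability p; indifference gives 2p + 14(1−p) = 10p + 7(1−p), so p = 7/15.
Similarly Bob's optimal q on s1 is 1/5, and the value is 2·(1/5) + (10)·(4/5) = 42/5.

42/5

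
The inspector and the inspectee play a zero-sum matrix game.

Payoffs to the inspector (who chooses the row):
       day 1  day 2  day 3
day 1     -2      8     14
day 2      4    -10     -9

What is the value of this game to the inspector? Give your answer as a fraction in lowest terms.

1/2

Column day 3 is strictly dominated by day 2 for the inspectee (it gives the inspector more in every row).
The remaining 2×2 game on (day 1, day 2) × (day 1, day 2) has no saddle point. Let the inspector play day 1 with probability p; indifference gives −2p + 4(1−p) = 8p − 10(1−p), so p = 7/12.
Similarly the inspectee's optimal q on day 1 is 3/4, and the value is -2·(3/4) + (8)·(1/4) = 1/2.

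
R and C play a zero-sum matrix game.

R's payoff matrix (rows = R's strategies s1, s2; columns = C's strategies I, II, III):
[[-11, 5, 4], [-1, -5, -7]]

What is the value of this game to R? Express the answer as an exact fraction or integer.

Column II is strictly dominated by III for C (it gives R more in every row).
The remaining 2×2 game on (s1, s2) × (I, III) has no saddle point. Let R play s1 with probability p; indifference gives −11p − (1−p) = 4p − 7(1−p), so p = 2/7.
Similarly C's optimal q on I is 11/21, and the value is -11·(11/21) + (4)·(10/21) = -27/7.

-27/7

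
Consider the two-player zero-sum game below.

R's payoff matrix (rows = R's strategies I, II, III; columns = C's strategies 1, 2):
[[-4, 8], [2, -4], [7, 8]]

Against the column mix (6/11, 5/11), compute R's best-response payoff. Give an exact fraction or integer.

I: (-4)·(6/11) + (8)·(5/11) = 16/11.
II: (2)·(6/11) + (-4)·(5/11) = -8/11.
III: (7)·(6/11) + (8)·(5/11) = 82/11.
The best pure response is III with expected payoff 82/11.

82/11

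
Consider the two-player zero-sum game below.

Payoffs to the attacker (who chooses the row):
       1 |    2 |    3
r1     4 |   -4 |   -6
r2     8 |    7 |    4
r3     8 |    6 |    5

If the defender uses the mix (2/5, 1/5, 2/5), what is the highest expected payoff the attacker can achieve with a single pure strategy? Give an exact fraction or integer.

r1: (4)·(2/5) + (-4)·(1/5) + (-6)·(2/5) = -8/5.
r2: (8)·(2/5) + (7)·(1/5) + (4)·(2/5) = 31/5.
r3: (8)·(2/5) + (6)·(1/5) + (5)·(2/5) = 32/5.
The best pure response is r3 with expected payoff 32/5.

32/5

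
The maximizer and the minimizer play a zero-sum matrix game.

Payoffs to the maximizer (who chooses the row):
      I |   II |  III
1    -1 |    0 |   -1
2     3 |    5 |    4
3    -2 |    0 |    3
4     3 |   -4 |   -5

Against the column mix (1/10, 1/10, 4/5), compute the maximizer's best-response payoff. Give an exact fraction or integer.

1: (-1)·(1/10) + (0)·(1/10) + (-1)·(4/5) = -9/10.
2: (3)·(1/10) + (5)·(1/10) + (4)·(4/5) = 4.
3: (-2)·(1/10) + (0)·(1/10) + (3)·(4/5) = 11/5.
4: (3)·(1/10) + (-4)·(1/10) + (-5)·(4/5) = -41/10.
The best pure response is 2 with expected payoff 4.

4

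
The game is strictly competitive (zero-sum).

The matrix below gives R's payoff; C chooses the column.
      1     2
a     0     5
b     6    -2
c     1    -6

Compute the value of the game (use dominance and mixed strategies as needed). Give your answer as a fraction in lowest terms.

30/13

Row c is strictly dominated by row b, so R never plays it.
The remaining 2×2 game on (a, b) × (1, 2) has no saddle point. Let R play a with probability p; indifference gives 6(1−p) = 5p − 2(1−p), so p = 8/13.
Similarly C's optimal q on 1 is 7/13, and the value is 0·(7/13) + (5)·(6/13) = 30/13.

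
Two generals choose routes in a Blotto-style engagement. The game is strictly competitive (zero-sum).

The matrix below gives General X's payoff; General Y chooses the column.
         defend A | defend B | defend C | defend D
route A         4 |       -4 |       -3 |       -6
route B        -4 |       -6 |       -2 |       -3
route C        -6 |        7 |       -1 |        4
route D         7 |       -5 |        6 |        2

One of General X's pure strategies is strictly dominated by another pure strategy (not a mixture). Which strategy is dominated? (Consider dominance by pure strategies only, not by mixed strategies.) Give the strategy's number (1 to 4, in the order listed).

2

Compare route B with route D: 7 > -4, -5 > -6, 6 > -2, 2 > -3.
So route D strictly dominates route B for General X; route B is strictly dominated.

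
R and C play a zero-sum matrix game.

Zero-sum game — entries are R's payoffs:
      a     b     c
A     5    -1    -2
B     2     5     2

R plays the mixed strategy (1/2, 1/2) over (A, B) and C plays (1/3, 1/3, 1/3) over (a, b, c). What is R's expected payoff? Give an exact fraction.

11/6

Against (1/3, 1/3, 1/3), each row's expected payoff is A: 2/3; B: 3.
Taking the (1/2, 1/2)-weighted average: (1/2)·(2/3) + (1/2)·(3) = 11/6.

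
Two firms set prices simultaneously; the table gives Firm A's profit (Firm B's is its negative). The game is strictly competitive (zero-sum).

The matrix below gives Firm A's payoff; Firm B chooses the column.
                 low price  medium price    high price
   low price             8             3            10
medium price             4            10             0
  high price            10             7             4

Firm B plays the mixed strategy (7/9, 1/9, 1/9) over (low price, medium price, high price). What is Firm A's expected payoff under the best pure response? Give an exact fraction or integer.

low price: (8)·(7/9) + (3)·(1/9) + (10)·(1/9) = 23/3.
medium price: (4)·(7/9) + (10)·(1/9) + (0)·(1/9) = 38/9.
high price: (10)·(7/9) + (7)·(1/9) + (4)·(1/9) = 9.
The best pure response is high price with expected payoff 9.

9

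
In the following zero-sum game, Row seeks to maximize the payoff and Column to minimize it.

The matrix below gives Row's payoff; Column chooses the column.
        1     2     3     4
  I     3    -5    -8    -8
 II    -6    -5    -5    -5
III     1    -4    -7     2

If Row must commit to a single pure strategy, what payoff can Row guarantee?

The worst-case payoff for each row is I: -8, II: -6, III: -7.
The best of these is -6.

-6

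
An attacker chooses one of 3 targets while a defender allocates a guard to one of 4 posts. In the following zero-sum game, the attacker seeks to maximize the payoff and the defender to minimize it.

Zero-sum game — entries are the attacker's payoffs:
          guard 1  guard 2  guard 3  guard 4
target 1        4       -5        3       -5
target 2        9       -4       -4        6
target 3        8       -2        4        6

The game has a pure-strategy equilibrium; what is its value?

Row minima: -5, -4, -2 → the attacker's maximin is -2.
Column maxima: 9, -2, 4, 6 → the defender's minimax is -2.
They coincide at (target 3, guard 2), so the value is -2.

-2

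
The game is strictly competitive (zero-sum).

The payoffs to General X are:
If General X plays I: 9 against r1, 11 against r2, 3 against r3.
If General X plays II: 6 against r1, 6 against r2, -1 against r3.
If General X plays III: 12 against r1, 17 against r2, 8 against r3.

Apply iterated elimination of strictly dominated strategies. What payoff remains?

8

Column r2 is strictly dominated by r3 for General Y (3<11, -1<6, 8<17); eliminate r2.
Column r1 is strictly dominated by r3 for General Y (3<9, -1<6, 8<12); eliminate r1.
Row II is strictly dominated by row I (3>-1); eliminate II.
Row I is strictly dominated by row III (8>3); eliminate I.
Only (III, r3) remains, with payoff 8.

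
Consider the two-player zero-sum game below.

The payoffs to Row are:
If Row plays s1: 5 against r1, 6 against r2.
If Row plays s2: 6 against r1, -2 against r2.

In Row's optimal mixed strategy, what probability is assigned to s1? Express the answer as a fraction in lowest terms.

Row minima are 5 and -2, so Row's maximin is 5; column maxima are 6 and 6, so Column's minimax is 6. These differ, so the equilibrium is in mixed strategies.
Let Row play s1 with probability p. Column is indifferent when 5p + 6(1−p) = 6p − 2(1−p), giving p = 8/9.

8/9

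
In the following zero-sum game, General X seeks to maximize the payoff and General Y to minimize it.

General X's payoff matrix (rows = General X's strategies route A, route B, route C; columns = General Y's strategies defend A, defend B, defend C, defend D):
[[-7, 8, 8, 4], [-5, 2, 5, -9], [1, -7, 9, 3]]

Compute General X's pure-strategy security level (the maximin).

-7

The worst-case payoff for each row is route A: -7, route B: -9, route C: -7.
The best of these is -7.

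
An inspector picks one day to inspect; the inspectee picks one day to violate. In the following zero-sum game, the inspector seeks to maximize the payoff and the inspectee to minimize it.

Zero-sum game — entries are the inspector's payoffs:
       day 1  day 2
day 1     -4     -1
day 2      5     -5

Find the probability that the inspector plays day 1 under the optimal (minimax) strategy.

Row minima are -4 and -5, so the inspector's maximin is -4; column maxima are 5 and -1, so the inspectee's minimax is -1. These differ, so the equilibrium is in mixed strategies.
Let the inspector play day 1 with probability p. The inspectee is indifferent when −4p + 5(1−p) = −p − 5(1−p), giving p = 10/13.

10/13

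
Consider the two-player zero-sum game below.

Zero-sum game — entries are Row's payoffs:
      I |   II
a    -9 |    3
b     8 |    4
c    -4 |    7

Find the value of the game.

Row a is strictly dominated by row c, so Row never plays it.
The remaining 2×2 game on (b, c) × (I, II) has no saddle point. Let Row play b with probability p; indifference gives 8p − 4(1−p) = 4p + 7(1−p), so p = 11/15.
Similarly Column's optimal q on I is 1/5, and the value is 8·(1/5) + (4)·(4/5) = 24/5.

24/5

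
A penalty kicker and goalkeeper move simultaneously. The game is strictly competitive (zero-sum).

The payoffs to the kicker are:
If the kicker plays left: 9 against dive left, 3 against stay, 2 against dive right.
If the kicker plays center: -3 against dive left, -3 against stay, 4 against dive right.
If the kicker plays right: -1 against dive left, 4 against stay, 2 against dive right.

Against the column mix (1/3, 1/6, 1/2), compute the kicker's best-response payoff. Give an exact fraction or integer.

9/2

left: (9)·(1/3) + (3)·(1/6) + (2)·(1/2) = 9/2.
center: (-3)·(1/3) + (-3)·(1/6) + (4)·(1/2) = 1/2.
right: (-1)·(1/3) + (4)·(1/6) + (2)·(1/2) = 4/3.
The best pure response is left with expected payoff 9/2.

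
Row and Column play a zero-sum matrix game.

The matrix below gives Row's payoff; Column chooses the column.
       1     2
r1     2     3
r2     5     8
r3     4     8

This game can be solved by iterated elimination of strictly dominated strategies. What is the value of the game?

5

Row r1 is strictly dominated by row r2 (5>2, 8>3); eliminate r1.
Column 2 is strictly dominated by 1 for Column (5<8, 4<8); eliminate 2.
Row r3 is strictly dominated by row r2 (5>4); eliminate r3.
Only (r2, 1) remains, with payoff 5.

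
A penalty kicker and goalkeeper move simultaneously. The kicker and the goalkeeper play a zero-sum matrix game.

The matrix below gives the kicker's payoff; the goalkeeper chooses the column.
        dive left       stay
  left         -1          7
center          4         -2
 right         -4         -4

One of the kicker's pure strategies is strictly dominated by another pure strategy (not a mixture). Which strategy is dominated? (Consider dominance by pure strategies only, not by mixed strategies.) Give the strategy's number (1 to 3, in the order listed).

Compare right with left: -1 > -4, 7 > -4.
So left strictly dominates right for the kicker; right is strictly dominated.

3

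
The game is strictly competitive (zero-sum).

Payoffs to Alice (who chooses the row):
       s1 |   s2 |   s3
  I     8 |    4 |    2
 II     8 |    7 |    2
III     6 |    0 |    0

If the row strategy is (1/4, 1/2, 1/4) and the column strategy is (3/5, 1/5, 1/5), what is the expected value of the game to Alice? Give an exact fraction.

57/10

Against (3/5, 1/5, 1/5), each row's expected payoff is I: 6; II: 33/5; III: 18/5.
Taking the (1/4, 1/2, 1/4)-weighted average: (1/4)·(6) + (1/2)·(33/5) + (1/4)·(18/5) = 57/10.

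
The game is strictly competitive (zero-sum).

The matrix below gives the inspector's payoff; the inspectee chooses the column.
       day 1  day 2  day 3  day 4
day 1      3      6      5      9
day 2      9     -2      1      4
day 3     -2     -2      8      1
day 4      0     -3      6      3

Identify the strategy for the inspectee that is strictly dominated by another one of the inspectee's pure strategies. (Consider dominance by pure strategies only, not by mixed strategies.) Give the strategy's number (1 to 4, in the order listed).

4

The inspectee prefers columns that give the inspector less. Compare day 4 with day 2: 6 < 9, -2 < 4, -2 < 1, -3 < 3.
So day 2 strictly dominates day 4 for the inspectee; day 4 is strictly dominated.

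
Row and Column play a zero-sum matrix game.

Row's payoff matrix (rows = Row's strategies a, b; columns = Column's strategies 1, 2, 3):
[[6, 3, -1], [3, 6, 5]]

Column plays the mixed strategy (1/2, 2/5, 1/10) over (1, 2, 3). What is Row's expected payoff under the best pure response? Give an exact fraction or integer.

a: (6)·(1/2) + (3)·(2/5) + (-1)·(1/10) = 41/10.
b: (3)·(1/2) + (6)·(2/5) + (5)·(1/10) = 22/5.
The best pure response is b with expected payoff 22/5.

22/5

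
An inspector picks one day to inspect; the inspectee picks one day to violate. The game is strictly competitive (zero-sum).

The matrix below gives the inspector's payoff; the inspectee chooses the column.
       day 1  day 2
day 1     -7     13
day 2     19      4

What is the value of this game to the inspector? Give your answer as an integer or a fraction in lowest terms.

Row minima are -7 and 4, so the inspector's maximin is 4; column maxima are 19 and 13, so the inspectee's minimax is 13. These differ, so the equilibrium is in mixed strategies.
Let the inspector play day 1 with probability p. The inspectee is indifferent when −7p + 19(1−p) = 13p + 4(1−p), giving p = 3/7.
Let the inspectee play day 1 with probability q. The inspector is indifferent when −7q + 13(1−q) = 19q + 4(1−q), giving q = 9/35.
The value is -7·(9/35) + (13)·(26/35) = 55/7.

55/7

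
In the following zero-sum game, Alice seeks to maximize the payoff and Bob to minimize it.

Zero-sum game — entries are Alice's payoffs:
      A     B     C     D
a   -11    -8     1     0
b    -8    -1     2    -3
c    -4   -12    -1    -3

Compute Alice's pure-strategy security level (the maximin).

-8

The worst-case payoff for each row is a: -11, b: -8, c: -12.
The best of these is -8.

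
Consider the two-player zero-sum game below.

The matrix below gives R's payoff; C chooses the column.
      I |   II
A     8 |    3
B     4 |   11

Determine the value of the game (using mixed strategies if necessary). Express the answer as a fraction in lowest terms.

Row minima are 3 and 4, so R's maximin is 4; column maxima are 8 and 11, so C's minimax is 8. These differ, so the equilibrium is in mixed strategies.
Let R play A with probability p. C is indifferent when 8p + 4(1−p) = 3p + 11(1−p), giving p = 7/12.
Let C play I with probability q. R is indifferent when 8q + 3(1−q) = 4q + 11(1−q), giving q = 2/3.
The value is 8·(2/3) + (3)·(1/3) = 19/3.

19/3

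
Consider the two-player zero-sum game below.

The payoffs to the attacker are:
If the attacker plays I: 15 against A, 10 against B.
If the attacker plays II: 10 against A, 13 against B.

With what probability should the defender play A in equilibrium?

Row minima are 10 and 10, so the attacker's maximin is 10; column maxima are 15 and 13, so the defender's minimax is 13. These differ, so the equilibrium is in mixed strategies.
Let the defender play A with probability q. The attacker is indifferent when 15q + 10(1−q) = 10q + 13(1−q), giving q = 3/8.

3/8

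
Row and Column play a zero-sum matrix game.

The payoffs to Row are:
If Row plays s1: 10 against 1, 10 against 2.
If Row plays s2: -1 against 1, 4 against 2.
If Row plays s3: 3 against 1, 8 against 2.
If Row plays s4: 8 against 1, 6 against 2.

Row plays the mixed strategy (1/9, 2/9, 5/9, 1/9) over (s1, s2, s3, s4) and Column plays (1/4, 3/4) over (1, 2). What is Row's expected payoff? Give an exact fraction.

Against (1/4, 3/4), each row's expected payoff is s1: 10; s2: 11/4; s3: 27/4; s4: 13/2.
Taking the (1/9, 2/9, 5/9, 1/9)-weighted average: (1/9)·(10) + (2/9)·(11/4) + (5/9)·(27/4) + (1/9)·(13/2) = 223/36.

223/36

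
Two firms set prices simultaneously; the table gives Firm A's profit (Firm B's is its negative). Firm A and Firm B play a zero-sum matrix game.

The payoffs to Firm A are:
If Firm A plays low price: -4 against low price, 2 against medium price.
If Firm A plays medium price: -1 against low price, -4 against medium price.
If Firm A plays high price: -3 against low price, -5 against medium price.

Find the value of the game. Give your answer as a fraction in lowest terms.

Row high price is strictly dominated by row medium price, so Firm A never plays it.
The remaining 2×2 game on (low price, medium price) × (low price, medium price) has no saddle point. Let Firm A play low price with probability p; indifference gives −4p − (1−p) = 2p − 4(1−p), so p = 1/3.
Similarly Firm B's optimal q on low price is 2/3, and the value is -4·(2/3) + (2)·(1/3) = -2.

-2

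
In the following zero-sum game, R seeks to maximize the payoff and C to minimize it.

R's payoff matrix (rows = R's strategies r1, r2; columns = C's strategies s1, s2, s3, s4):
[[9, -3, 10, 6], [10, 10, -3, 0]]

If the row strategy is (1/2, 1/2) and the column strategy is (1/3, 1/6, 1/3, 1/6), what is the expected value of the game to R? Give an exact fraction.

Against (1/3, 1/6, 1/3, 1/6), each row's expected payoff is r1: 41/6; r2: 4.
Taking the (1/2, 1/2)-weighted average: (1/2)·(41/6) + (1/2)·(4) = 65/12.

65/12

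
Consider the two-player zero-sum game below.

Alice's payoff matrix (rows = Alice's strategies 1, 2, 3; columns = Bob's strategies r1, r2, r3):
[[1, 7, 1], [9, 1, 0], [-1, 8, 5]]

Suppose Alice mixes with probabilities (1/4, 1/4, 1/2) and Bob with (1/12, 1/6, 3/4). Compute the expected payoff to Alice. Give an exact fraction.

Against (1/12, 1/6, 3/4), each row's expected payoff is 1: 2; 2: 11/12; 3: 5.
Taking the (1/4, 1/4, 1/2)-weighted average: (1/4)·(2) + (1/4)·(11/12) + (1/2)·(5) = 155/48.

155/48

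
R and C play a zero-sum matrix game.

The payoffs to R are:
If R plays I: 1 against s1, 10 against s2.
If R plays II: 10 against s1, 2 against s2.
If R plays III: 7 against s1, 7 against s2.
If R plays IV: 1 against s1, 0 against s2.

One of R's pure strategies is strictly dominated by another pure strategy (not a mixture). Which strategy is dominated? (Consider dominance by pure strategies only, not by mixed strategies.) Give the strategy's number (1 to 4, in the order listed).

4

Compare IV with II: 10 > 1, 2 > 0.
So II strictly dominates IV for R; IV is strictly dominated.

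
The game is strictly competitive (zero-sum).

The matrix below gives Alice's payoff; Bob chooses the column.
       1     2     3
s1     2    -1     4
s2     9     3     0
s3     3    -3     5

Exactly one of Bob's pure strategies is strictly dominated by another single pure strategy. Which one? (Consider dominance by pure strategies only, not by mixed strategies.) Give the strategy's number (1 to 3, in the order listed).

1

Bob prefers columns that give Alice less. Compare 1 with 2: -1 < 2, 3 < 9, -3 < 3.
So 2 strictly dominates 1 for Bob; 1 is strictly dominated.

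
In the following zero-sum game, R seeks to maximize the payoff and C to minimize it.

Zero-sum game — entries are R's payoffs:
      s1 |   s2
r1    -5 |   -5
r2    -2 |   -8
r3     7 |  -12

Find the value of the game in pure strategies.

Row minima: -5, -8, -12 → R's maximin is -5.
Column maxima: 7, -5 → C's minimax is -5.
They coincide at (r1, s2), so the value is -5.

-5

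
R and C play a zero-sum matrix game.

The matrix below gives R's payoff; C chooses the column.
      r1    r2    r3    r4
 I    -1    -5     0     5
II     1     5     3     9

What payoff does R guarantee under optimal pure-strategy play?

Row minima: -5, 1 → R's maximin is 1.
Column maxima: 1, 5, 3, 9 → C's minimax is 1.
They coincide at (II, r1), so the value is 1.

1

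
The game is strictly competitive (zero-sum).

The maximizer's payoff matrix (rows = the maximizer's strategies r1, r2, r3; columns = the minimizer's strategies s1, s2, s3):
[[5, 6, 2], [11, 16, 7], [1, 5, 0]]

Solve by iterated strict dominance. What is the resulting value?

Column s1 is strictly dominated by s3 for the minimizer (2<5, 7<11, 0<1); eliminate s1.
Row r3 is strictly dominated by row r1 (6>5, 2>0); eliminate r3.
Row r1 is strictly dominated by row r2 (16>6, 7>2); eliminate r1.
Column s2 is strictly dominated by s3 for the minimizer (7<16); eliminate s2.
Only (r2, s3) remains, with payoff 7.

7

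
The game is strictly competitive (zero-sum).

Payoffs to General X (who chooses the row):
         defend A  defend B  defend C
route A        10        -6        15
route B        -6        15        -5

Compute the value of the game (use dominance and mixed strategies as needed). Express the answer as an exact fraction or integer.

114/37

Column defend C is strictly dominated by defend A for General Y (it gives General X more in every row).
The remaining 2×2 game on (route A, route B) × (defend A, defend B) has no saddle point. Let General X play route A with probability p; indifference gives 10p − 6(1−p) = −6p + 15(1−p), so p = 21/37.
Similarly General Y's optimal q on defend A is 21/37, and the value is 10·(21/37) + (-6)·(16/37) = 114/37.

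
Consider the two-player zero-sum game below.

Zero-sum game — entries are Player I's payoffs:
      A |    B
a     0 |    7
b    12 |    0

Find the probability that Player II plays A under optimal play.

7/19

Row minima are 0 and 0, so Player I's maximin is 0; column maxima are 12 and 7, so Player II's minimax is 7. These differ, so the equilibrium is in mixed strategies.
Let Player II play A with probability q. Player I is indifferent when 7(1−q) = 12q, giving q = 7/19.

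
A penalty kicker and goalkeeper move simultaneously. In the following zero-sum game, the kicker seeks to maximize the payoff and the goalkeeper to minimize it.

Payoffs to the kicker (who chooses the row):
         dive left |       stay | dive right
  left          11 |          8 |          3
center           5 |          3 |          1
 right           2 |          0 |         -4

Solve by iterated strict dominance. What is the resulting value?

3

Column dive left is strictly dominated by stay for the goalkeeper (8<11, 3<5, 0<2); eliminate dive left.
Column stay is strictly dominated by dive right for the goalkeeper (3<8, 1<3, -4<0); eliminate stay.
Row center is strictly dominated by row left (3>1); eliminate center.
Row right is strictly dominated by row left (3>-4); eliminate right.
Only (left, dive right) remains, with payoff 3.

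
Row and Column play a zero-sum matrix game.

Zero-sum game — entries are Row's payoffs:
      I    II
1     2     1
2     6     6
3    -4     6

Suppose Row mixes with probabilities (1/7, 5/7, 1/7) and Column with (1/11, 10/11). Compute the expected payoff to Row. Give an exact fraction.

Against (1/11, 10/11), each row's expected payoff is 1: 12/11; 2: 6; 3: 56/11.
Taking the (1/7, 5/7, 1/7)-weighted average: (1/7)·(12/11) + (5/7)·(6) + (1/7)·(56/11) = 398/77.

398/77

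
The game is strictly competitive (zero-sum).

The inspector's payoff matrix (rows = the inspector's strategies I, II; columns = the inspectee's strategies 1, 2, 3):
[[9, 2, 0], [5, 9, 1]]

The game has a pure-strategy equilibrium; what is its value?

Row minima: 0, 1 → the inspector's maximin is 1.
Column maxima: 9, 9, 1 → the inspectee's minimax is 1.
They coincide at (II, 3), so the value is 1.

1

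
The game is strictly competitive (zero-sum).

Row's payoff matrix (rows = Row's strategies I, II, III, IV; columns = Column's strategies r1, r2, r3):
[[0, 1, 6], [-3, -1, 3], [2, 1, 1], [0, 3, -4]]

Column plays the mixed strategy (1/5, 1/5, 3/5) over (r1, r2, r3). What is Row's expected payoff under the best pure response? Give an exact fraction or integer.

19/5

I: (0)·(1/5) + (1)·(1/5) + (6)·(3/5) = 19/5.
II: (-3)·(1/5) + (-1)·(1/5) + (3)·(3/5) = 1.
III: (2)·(1/5) + (1)·(1/5) + (1)·(3/5) = 6/5.
IV: (0)·(1/5) + (3)·(1/5) + (-4)·(3/5) = -9/5.
The best pure response is I with expected payoff 19/5.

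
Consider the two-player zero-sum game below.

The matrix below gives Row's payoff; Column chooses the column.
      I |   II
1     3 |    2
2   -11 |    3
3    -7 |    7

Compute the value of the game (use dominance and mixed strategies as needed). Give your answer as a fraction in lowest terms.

7/3

Row 2 is strictly dominated by row 3, so Row never plays it.
The remaining 2×2 game on (1, 3) × (I, II) has no saddle point. Let Row play 1 with probability p; indifference gives 3p − 7(1−p) = 2p + 7(1−p), so p = 14/15.
Similarly Column's optimal q on I is 1/3, and the value is 3·(1/3) + (2)·(2/3) = 7/3.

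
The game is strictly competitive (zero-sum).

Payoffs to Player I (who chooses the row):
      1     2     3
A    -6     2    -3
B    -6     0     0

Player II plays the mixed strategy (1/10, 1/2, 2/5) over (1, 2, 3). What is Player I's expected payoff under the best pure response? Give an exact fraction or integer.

-3/5

A: (-6)·(1/10) + (2)·(1/2) + (-3)·(2/5) = -4/5.
B: (-6)·(1/10) + (0)·(1/2) + (0)·(2/5) = -3/5.
The best pure response is B with expected payoff -3/5.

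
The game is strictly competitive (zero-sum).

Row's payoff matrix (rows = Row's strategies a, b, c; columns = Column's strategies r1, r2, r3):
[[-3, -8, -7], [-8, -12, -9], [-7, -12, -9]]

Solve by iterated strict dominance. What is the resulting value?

-8

Row b is strictly dominated by row a (-3>-8, -8>-12, -7>-9); eliminate b.
Column r3 is strictly dominated by r2 for Column (-8<-7, -12<-9); eliminate r3.
Column r1 is strictly dominated by r2 for Column (-8<-3, -12<-7); eliminate r1.
Row c is strictly dominated by row a (-8>-12); eliminate c.
Only (a, r2) remains, with payoff -8.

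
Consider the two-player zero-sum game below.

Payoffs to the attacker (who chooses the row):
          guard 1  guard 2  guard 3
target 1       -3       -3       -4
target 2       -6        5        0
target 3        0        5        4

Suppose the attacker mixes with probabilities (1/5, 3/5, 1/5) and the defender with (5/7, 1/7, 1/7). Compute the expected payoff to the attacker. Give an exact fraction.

Against (5/7, 1/7, 1/7), each row's expected payoff is target 1: -22/7; target 2: -25/7; target 3: 9/7.
Taking the (1/5, 3/5, 1/5)-weighted average: (1/5)·(-22/7) + (3/5)·(-25/7) + (1/5)·(9/7) = -88/35.

-88/35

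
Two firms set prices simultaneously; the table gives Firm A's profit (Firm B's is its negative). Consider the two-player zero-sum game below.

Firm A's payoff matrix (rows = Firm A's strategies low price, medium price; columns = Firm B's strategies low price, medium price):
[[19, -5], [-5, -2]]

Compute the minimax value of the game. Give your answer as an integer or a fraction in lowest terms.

Row minima are -5 and -5, so Firm A's maximin is -5; column maxima are 19 and -2, so Firm B's minimax is -2. These differ, so the equilibrium is in mixed strategies.
Let Firm A play low price with probability p. Firm B is indifferent when 19p − 5(1−p) = −5p − 2(1−p), giving p = 1/9.
Let Firm B play low price with probability q. Firm A is indifferent when 19q − 5(1−q) = −5q − 2(1−q), giving q = 1/9.
The value is 19·(1/9) + (-5)·(8/9) = -7/3.

-7/3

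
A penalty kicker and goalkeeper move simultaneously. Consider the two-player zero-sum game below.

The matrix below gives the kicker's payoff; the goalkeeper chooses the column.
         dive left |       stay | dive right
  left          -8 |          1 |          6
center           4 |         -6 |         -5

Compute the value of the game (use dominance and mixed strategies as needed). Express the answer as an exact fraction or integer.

Column dive right is strictly dominated by stay for the goalkeeper (it gives the kicker more in every row).
The remaining 2×2 game on (left, center) × (dive left, stay) has no saddle point. Let the kicker play left with probability p; indifference gives −8p + 4(1−p) = p − 6(1−p), so p = 10/19.
Similarly the goalkeeper's optimal q on dive left is 7/19, and the value is -8·(7/19) + (1)·(12/19) = -44/19.

-44/19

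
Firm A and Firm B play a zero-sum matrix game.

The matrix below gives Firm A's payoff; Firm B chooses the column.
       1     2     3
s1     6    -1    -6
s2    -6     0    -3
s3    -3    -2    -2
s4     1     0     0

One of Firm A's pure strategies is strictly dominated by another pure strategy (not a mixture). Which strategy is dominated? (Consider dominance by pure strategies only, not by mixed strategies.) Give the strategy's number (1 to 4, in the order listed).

3

Compare s3 with s4: 1 > -3, 0 > -2, 0 > -2.
So s4 strictly dominates s3 for Firm A; s3 is strictly dominated.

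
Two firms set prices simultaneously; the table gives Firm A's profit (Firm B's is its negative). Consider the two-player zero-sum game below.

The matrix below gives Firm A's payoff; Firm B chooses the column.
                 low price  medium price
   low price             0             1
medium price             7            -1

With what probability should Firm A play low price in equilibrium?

8/9

Row minima are 0 and -1, so Firm A's maximin is 0; column maxima are 7 and 1, so Firm B's minimax is 1. These differ, so the equilibrium is in mixed strategies.
Let Firm A play low price with probability p. Firm B is indifferent when 7(1−p) = p − (1−p), giving p = 8/9.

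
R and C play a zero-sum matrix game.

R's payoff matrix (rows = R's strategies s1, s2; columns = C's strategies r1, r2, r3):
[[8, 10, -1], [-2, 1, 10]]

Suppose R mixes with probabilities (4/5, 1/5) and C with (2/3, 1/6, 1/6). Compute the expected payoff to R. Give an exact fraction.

167/30

Against (2/3, 1/6, 1/6), each row's expected payoff is s1: 41/6; s2: 1/2.
Taking the (4/5, 1/5)-weighted average: (4/5)·(41/6) + (1/5)·(1/2) = 167/30.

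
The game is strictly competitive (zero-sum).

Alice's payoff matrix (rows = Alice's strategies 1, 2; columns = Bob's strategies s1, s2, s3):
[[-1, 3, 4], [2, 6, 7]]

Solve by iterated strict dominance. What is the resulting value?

2

Column s2 is strictly dominated by s1 for Bob (-1<3, 2<6); eliminate s2.
Column s3 is strictly dominated by s1 for Bob (-1<4, 2<7); eliminate s3.
Row 1 is strictly dominated by row 2 (2>-1); eliminate 1.
Only (2, s1) remains, with payoff 2.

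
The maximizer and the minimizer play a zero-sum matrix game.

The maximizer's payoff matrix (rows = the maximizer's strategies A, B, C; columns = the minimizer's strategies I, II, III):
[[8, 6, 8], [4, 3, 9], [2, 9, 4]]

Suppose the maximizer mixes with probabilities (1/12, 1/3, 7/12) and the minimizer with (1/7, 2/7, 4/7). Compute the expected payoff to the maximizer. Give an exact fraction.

122/21

Against (1/7, 2/7, 4/7), each row's expected payoff is A: 52/7; B: 46/7; C: 36/7.
Taking the (1/12, 1/3, 7/12)-weighted average: (1/12)·(52/7) + (1/3)·(46/7) + (7/12)·(36/7) = 122/21.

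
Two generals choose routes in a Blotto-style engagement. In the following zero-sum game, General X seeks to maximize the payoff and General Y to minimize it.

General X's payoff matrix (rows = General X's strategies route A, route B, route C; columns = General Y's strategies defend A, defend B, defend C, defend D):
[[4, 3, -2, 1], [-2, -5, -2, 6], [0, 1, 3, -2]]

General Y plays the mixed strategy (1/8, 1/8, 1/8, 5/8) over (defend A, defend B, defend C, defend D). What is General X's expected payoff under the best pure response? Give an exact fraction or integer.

21/8

route A: (4)·(1/8) + (3)·(1/8) + (-2)·(1/8) + (1)·(5/8) = 5/4.
route B: (-2)·(1/8) + (-5)·(1/8) + (-2)·(1/8) + (6)·(5/8) = 21/8.
route C: (0)·(1/8) + (1)·(1/8) + (3)·(1/8) + (-2)·(5/8) = -3/4.
The best pure response is route B with expected payoff 21/8.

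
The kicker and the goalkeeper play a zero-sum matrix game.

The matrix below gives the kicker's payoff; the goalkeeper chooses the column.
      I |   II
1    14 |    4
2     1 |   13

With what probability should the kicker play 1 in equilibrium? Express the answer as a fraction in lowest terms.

6/11

Row minima are 4 and 1, so the kicker's maximin is 4; column maxima are 14 and 13, so the goalkeeper's minimax is 13. These differ, so the equilibrium is in mixed strategies.
Let the kicker play 1 with probability p. The goalkeeper is indifferent when 14p + (1−p) = 4p + 13(1−p), giving p = 6/11.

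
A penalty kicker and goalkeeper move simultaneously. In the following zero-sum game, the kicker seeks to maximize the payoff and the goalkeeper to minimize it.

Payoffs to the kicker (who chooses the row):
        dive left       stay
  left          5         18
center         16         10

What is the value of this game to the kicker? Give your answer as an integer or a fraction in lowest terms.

238/19

Row minima are 5 and 10, so the kicker's maximin is 10; column maxima are 16 and 18, so the goalkeeper's minimax is 16. These differ, so the equilibrium is in mixed strategies.
Let the kicker play left with probability p. The goalkeeper is indifferent when 5p + 16(1−p) = 18p + 10(1−p), giving p = 6/19.
Let the goalkeeper play dive left with probability q. The kicker is indifferent when 5q + 18(1−q) = 16q + 10(1−q), giving q = 8/19.
The value is 5·(8/19) + (18)·(11/19) = 238/19.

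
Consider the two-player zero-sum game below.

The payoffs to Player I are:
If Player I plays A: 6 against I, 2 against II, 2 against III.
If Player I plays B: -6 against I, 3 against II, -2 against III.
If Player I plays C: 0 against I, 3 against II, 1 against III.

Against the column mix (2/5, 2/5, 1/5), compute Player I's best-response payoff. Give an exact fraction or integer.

18/5

A: (6)·(2/5) + (2)·(2/5) + (2)·(1/5) = 18/5.
B: (-6)·(2/5) + (3)·(2/5) + (-2)·(1/5) = -8/5.
C: (0)·(2/5) + (3)·(2/5) + (1)·(1/5) = 7/5.
The best pure response is A with expected payoff 18/5.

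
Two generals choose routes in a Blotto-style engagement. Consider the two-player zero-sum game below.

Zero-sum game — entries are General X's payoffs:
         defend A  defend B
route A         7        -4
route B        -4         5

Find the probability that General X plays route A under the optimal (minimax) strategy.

9/20

Row minima are -4 and -4, so General X's maximin is -4; column maxima are 7 and 5, so General Y's minimax is 5. These differ, so the equilibrium is in mixed strategies.
Let General X play route A with probability p. General Y is indifferent when 7p − 4(1−p) = −4p + 5(1−p), giving p = 9/20.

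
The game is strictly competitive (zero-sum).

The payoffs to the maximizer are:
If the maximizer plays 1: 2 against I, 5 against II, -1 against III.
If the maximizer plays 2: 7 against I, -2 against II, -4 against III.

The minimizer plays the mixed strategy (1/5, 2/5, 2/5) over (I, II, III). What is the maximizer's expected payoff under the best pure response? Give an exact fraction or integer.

1: (2)·(1/5) + (5)·(2/5) + (-1)·(2/5) = 2.
2: (7)·(1/5) + (-2)·(2/5) + (-4)·(2/5) = -1.
The best pure response is 1 with expected payoff 2.

2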